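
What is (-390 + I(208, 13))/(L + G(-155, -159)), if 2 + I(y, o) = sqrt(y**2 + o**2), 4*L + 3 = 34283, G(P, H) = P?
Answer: -392/8415 + 13*sqrt(257)/8415 ≈ -0.021817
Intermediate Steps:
L = 8570 (L = -3/4 + (1/4)*34283 = -3/4 + 34283/4 = 8570)
I(y, o) = -2 + sqrt(o**2 + y**2) (I(y, o) = -2 + sqrt(y**2 + o**2) = -2 + sqrt(o**2 + y**2))
(-390 + I(208, 13))/(L + G(-155, -159)) = (-390 + (-2 + sqrt(13**2 + 208**2)))/(8570 - 155) = (-390 + (-2 + sqrt(169 + 43264)))/8415 = (-390 + (-2 + sqrt(43433)))*(1/8415) = (-390 + (-2 + 13*sqrt(257)))*(1/8415) = (-392 + 13*sqrt(257))*(1/8415) = -392/8415 + 13*sqrt(257)/8415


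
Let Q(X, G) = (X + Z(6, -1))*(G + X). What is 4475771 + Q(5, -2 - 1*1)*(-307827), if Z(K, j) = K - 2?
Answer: -1065115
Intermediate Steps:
Z(K, j) = -2 + K
Q(X, G) = (4 + X)*(G + X) (Q(X, G) = (X + (-2 + 6))*(G + X) = (X + 4)*(G + X) = (4 + X)*(G + X))
4475771 + Q(5, -2 - 1*1)*(-307827) = 4475771 + (5² + 4*(-2 - 1*1) + 4*5 + (-2 - 1*1)*5)*(-307827) = 4475771 + (25 + 4*(-2 - 1) + 20 + (-2 - 1)*5)*(-307827) = 4475771 + (25 + 4*(-3) + 20 - 3*5)*(-307827) = 4475771 + (25 - 12 + 20 - 15)*(-307827) = 4475771 + 18*(-307827) = 4475771 - 5540886 = -1065115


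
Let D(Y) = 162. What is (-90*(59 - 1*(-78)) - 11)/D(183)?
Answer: -12341/162 ≈ -76.179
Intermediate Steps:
(-90*(59 - 1*(-78)) - 11)/D(183) = (-90*(59 - 1*(-78)) - 11)/162 = (-90*(59 + 78) - 11)*(1/162) = (-90*137 - 11)*(1/162) = (-12330 - 11)*(1/162) = -12341*1/162 = -12341/162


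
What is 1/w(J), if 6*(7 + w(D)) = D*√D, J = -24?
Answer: I/(-7*I + 8*√6) ≈ -0.016166 + 0.045256*I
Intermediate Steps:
w(D) = -7 + D^(3/2)/6 (w(D) = -7 + (D*√D)/6 = -7 + D^(3/2)/6)
1/w(J) = 1/(-7 + (-24)^(3/2)/6) = 1/(-7 + (-48*I*√6)/6) = 1/(-7 - 8*I*√6)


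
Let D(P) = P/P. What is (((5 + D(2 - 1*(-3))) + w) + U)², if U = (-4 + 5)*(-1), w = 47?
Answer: 2704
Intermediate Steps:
D(P) = 1
U = -1 (U = 1*(-1) = -1)
(((5 + D(2 - 1*(-3))) + w) + U)² = (((5 + 1) + 47) - 1)² = ((6 + 47) - 1)² = (53 - 1)² = 52² = 2704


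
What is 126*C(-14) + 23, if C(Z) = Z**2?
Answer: 24719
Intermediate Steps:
126*C(-14) + 23 = 126*(-14)**2 + 23 = 126*196 + 23 = 24696 + 23 = 24719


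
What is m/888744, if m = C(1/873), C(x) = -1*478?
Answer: -239/444372 ≈ -0.00053784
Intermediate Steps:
C(x) = -478
m = -478
m/888744 = -478/888744 = -478*1/888744 = -239/444372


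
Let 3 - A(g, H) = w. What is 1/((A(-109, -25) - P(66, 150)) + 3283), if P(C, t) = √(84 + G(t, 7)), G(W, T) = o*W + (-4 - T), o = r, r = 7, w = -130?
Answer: 3416/11667933 + √1123/11667933 ≈ 0.00029564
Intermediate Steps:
A(g, H) = 133 (A(g, H) = 3 - 1*(-130) = 3 + 130 = 133)
o = 7
G(W, T) = -4 - T + 7*W (G(W, T) = 7*W + (-4 - T) = -4 - T + 7*W)
P(C, t) = √(73 + 7*t) (P(C, t) = √(84 + (-4 - 1*7 + 7*t)) = √(84 + (-4 - 7 + 7*t)) = √(84 + (-11 + 7*t)) = √(73 + 7*t))
1/((A(-109, -25) - P(66, 150)) + 3283) = 1/((133 - √(73 + 7*150)) + 3283) = 1/((133 - √(73 + 1050)) + 3283) = 1/((133 - √1123) + 3283) = 1/(3416 - √1123)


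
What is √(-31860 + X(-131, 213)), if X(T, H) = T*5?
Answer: I*√32515 ≈ 180.32*I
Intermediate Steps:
X(T, H) = 5*T
√(-31860 + X(-131, 213)) = √(-31860 + 5*(-131)) = √(-31860 - 655) = √(-32515) = I*√32515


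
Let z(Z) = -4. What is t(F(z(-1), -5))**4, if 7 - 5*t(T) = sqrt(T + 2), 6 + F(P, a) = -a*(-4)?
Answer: (7 - 2*I*sqrt(6))**4/625 ≈ -6.5264 - 5.4869*I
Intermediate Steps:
F(P, a) = -6 + 4*a (F(P, a) = -6 - a*(-4) = -6 + 4*a)
t(T) = 7/5 - sqrt(2 + T)/5 (t(T) = 7/5 - sqrt(T + 2)/5 = 7/5 - sqrt(2 + T)/5)
t(F(z(-1), -5))**4 = (7/5 - sqrt(2 + (-6 + 4*(-5)))/5)**4 = (7/5 - sqrt(2 + (-6 - 20))/5)**4 = (7/5 - sqrt(2 - 26)/5)**4 = (7/5 - 2*I*sqrt(6)/5)**4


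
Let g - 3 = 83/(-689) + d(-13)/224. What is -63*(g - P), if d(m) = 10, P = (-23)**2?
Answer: 365365971/11024 ≈ 33143.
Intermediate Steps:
P = 529
g = 225653/77168 (g = 3 + (83/(-689) + 10/224) = 3 + (83*(-1/689) + 10*(1/224)) = 3 + (-83/689 + 5/112) = 3 - 5851/77168 = 225653/77168 ≈ 2.9242)
-63*(g - P) = -63*(225653/77168 - 1*529) = -63*(225653/77168 - 529) = -63*(-40596219/77168) = 365365971/11024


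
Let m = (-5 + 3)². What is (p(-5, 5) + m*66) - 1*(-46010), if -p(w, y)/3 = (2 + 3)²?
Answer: 46199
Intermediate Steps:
m = 4 (m = (-2)² = 4)
p(w, y) = -75 (p(w, y) = -3*(2 + 3)² = -3*5² = -3*25 = -75)
(p(-5, 5) + m*66) - 1*(-46010) = (-75 + 4*66) - 1*(-46010) = (-75 + 264) + 46010 = 189 + 46010 = 46199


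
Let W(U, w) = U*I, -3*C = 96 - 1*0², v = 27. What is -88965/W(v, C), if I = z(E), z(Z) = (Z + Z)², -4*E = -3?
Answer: -13180/9 ≈ -1464.4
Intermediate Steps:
E = ¾ (E = -¼*(-3) = ¾ ≈ 0.75000)
z(Z) = 4*Z² (z(Z) = (2*Z)² = 4*Z²)
I = 9/4 (I = 4*(¾)² = 4*(9/16) = 9/4 ≈ 2.2500)
C = -32 (C = -(96 - 1*0²)/3 = -(96 - 1*0)/3 = -(96 + 0)/3 = -⅓*96 = -32)
W(U, w) = 9*U/4 (W(U, w) = U*(9/4) = 9*U/4)
-88965/W(v, C) = -88965/((9/4)*27) = -88965/243/4 = -88965*4/243 = -13180/9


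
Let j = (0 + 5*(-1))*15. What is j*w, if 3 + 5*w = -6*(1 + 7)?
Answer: 765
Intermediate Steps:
w = -51/5 (w = -⅗ + (-6*(1 + 7))/5 = -⅗ + (-6*8)/5 = -⅗ + (⅕)*(-48) = -⅗ - 48/5 = -51/5 ≈ -10.200)
j = -75 (j = (0 - 5)*15 = -5*15 = -75)
j*w = -75*(-51/5) = 765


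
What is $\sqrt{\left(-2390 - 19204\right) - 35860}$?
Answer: $i \sqrt{57454} \approx 239.7 i$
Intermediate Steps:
$\sqrt{\left(-2390 - 19204\right) - 35860} = \sqrt{-21594 - 35860} = \sqrt{-57454} = i \sqrt{57454}$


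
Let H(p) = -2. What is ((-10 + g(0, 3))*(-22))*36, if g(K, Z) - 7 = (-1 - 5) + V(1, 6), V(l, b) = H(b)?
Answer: 8712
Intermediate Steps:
V(l, b) = -2
g(K, Z) = -1 (g(K, Z) = 7 + ((-1 - 5) - 2) = 7 + (-6 - 2) = 7 - 8 = -1)
((-10 + g(0, 3))*(-22))*36 = ((-10 - 1)*(-22))*36 = -11*(-22)*36 = 242*36 = 8712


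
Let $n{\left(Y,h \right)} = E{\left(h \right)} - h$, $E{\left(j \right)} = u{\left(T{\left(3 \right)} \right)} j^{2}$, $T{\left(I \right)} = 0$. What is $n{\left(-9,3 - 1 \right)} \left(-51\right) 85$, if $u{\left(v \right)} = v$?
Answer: $8670$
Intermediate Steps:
$E{\left(j \right)} = 0$ ($E{\left(j \right)} = 0 j^{2} = 0$)
$n{\left(Y,h \right)} = - h$ ($n{\left(Y,h \right)} = 0 - h = - h$)
$n{\left(-9,3 - 1 \right)} \left(-51\right) 85 = - (3 - 1) \left(-51\right) 85 = \left(-1\right) 2 \left(-51\right) 85 = \left(-2\right) \left(-51\right) 85 = 102 \cdot 85 = 8670$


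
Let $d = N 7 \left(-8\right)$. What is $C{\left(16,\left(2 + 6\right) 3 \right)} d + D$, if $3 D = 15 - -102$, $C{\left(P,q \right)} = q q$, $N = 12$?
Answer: $-387033$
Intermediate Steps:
$C{\left(P,q \right)} = q^{2}$
$d = -672$ ($d = 12 \cdot 7 \left(-8\right) = 84 \left(-8\right) = -672$)
$D = 39$ ($D = \frac{15 - -102}{3} = \frac{15 + 102}{3} = \frac{1}{3} \cdot 117 = 39$)
$C{\left(16,\left(2 + 6\right) 3 \right)} d + D = \left(\left(2 + 6\right) 3\right)^{2} \left(-672\right) + 39 = \left(8 \cdot 3\right)^{2} \left(-672\right) + 39 = 24^{2} \left(-672\right) + 39 = 576 \left(-672\right) + 39 = -387072 + 39 = -387033$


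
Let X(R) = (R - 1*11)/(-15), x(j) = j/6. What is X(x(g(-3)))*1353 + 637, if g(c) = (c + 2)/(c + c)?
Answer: 58561/36 ≈ 1626.7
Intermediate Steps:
g(c) = (2 + c)/(2*c) (g(c) = (2 + c)/((2*c)) = (2 + c)*(1/(2*c)) = (2 + c)/(2*c))
x(j) = j/6 (x(j) = j*(⅙) = j/6)
X(R) = 11/15 - R/15 (X(R) = (R - 11)*(-1/15) = (-11 + R)*(-1/15) = 11/15 - R/15)
X(x(g(-3)))*1353 + 637 = (11/15 - (½)*(2 - 3)/(-3)/90)*1353 + 637 = (11/15 - (½)*(-⅓)*(-1)/90)*1353 + 637 = (11/15 - 1/(90*6))*1353 + 637 = (11/15 - 1/15*1/36)*1353 + 637 = (11/15 - 1/540)*1353 + 637 = (79/108)*1353 + 637 = 35629/36 + 637 = 58561/36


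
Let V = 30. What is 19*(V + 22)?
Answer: 988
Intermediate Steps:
19*(V + 22) = 19*(30 + 22) = 19*52 = 988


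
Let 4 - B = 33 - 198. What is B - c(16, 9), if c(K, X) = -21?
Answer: 190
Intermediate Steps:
B = 169 (B = 4 - (33 - 198) = 4 - 1*(-165) = 4 + 165 = 169)
B - c(16, 9) = 169 - 1*(-21) = 169 + 21 = 190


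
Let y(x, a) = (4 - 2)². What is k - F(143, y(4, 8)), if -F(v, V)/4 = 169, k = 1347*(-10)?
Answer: -12794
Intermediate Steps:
y(x, a) = 4 (y(x, a) = 2² = 4)
k = -13470
F(v, V) = -676 (F(v, V) = -4*169 = -676)
k - F(143, y(4, 8)) = -13470 - 1*(-676) = -13470 + 676 = -12794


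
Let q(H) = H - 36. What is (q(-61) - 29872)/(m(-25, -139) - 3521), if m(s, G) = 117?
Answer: 1303/148 ≈ 8.8040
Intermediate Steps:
q(H) = -36 + H
(q(-61) - 29872)/(m(-25, -139) - 3521) = ((-36 - 61) - 29872)/(117 - 3521) = (-97 - 29872)/(-3404) = -29969*(-1/3404) = 1303/148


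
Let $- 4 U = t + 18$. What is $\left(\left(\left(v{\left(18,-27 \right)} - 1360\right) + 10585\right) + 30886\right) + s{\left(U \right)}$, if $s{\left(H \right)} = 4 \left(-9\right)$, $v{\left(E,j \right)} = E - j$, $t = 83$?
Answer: $40120$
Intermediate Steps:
$U = - \frac{101}{4}$ ($U = - \frac{83 + 18}{4} = \left(- \frac{1}{4}\right) 101 = - \frac{101}{4} \approx -25.25$)
$s{\left(H \right)} = -36$
$\left(\left(\left(v{\left(18,-27 \right)} - 1360\right) + 10585\right) + 30886\right) + s{\left(U \right)} = \left(\left(\left(\left(18 - -27\right) - 1360\right) + 10585\right) + 30886\right) - 36 = \left(\left(\left(\left(18 + 27\right) - 1360\right) + 10585\right) + 30886\right) - 36 = \left(\left(\left(45 - 1360\right) + 10585\right) + 30886\right) - 36 = \left(\left(-1315 + 10585\right) + 30886\right) - 36 = \left(9270 + 30886\right) - 36 = 40156 - 36 = 40120$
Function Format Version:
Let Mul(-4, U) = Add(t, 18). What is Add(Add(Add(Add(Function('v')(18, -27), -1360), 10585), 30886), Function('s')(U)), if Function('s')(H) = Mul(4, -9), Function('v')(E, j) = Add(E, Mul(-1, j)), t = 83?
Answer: 40120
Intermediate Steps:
U = Rational(-101, 4) (U = Mul(Rational(-1, 4), Add(83, 18)) = Mul(Rational(-1, 4), 101) = Rational(-101, 4) ≈ -25.250)
Function('s')(H) = -36
Add(Add(Add(Add(Function('v')(18, -27), -1360), 10585), 30886), Function('s')(U)) = Add(Add(Add(Add(Add(18, Mul(-1, -27)), -1360), 10585), 30886), -36) = Add(Add(Add(Add(Add(18, 27), -1360), 10585), 30886), -36) = Add(Add(Add(Add(45, -1360), 10585), 30886), -36) = Add(Add(Add(-1315, 10585), 30886), -36) = Add(Add(9270, 30886), -36) = Add(40156, -36) = 40120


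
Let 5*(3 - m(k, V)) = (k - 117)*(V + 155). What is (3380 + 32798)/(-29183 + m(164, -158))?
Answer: -180890/145759 ≈ -1.2410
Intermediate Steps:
m(k, V) = 3 - (-117 + k)*(155 + V)/5 (m(k, V) = 3 - (k - 117)*(V + 155)/5 = 3 - (-117 + k)*(155 + V)/5)
(3380 + 32798)/(-29183 + m(164, -158)) = (3380 + 32798)/(-29183 + (3630 - 31*164 + (117/5)*(-158) - 1/5*(-158)*164)) = 36178/(-29183 + (3630 - 5084 - 18486/5 + 25912/5)) = 36178/(-29183 + 156/5) = 36178/(-145759/5) = 36178*(-5/145759) = -180890/145759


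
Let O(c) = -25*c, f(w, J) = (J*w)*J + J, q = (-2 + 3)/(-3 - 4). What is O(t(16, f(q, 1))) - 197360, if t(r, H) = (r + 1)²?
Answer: -204585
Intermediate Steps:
q = -⅐ (q = 1/(-7) = 1*(-⅐) = -⅐ ≈ -0.14286)
f(w, J) = J + w*J² (f(w, J) = w*J² + J = J + w*J²)
t(r, H) = (1 + r)²
O(t(16, f(q, 1))) - 197360 = -25*(1 + 16)² - 197360 = -25*17² - 197360 = -25*289 - 197360 = -7225 - 197360 = -204585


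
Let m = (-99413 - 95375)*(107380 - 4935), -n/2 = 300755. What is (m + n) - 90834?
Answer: -19955749004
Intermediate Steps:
n = -601510 (n = -2*300755 = -601510)
m = -19955056660 (m = -194788*102445 = -19955056660)
(m + n) - 90834 = (-19955056660 - 601510) - 90834 = -19955658170 - 90834 = -19955749004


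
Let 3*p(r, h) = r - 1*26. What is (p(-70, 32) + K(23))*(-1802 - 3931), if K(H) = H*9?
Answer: -1003275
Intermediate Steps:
K(H) = 9*H
p(r, h) = -26/3 + r/3 (p(r, h) = (r - 1*26)/3 = (r - 26)/3 = (-26 + r)/3 = -26/3 + r/3)
(p(-70, 32) + K(23))*(-1802 - 3931) = ((-26/3 + (⅓)*(-70)) + 9*23)*(-1802 - 3931) = ((-26/3 - 70/3) + 207)*(-5733) = (-32 + 207)*(-5733) = 175*(-5733) = -1003275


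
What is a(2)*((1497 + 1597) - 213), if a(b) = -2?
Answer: -5762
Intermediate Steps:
a(2)*((1497 + 1597) - 213) = -2*((1497 + 1597) - 213) = -2*(3094 - 213) = -2*2881 = -5762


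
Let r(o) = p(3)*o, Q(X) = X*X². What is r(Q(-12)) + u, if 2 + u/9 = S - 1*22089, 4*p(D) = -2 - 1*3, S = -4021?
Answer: -232848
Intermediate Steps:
p(D) = -5/4 (p(D) = (-2 - 1*3)/4 = (-2 - 3)/4 = (¼)*(-5) = -5/4)
Q(X) = X³
u = -235008 (u = -18 + 9*(-4021 - 1*22089) = -18 + 9*(-4021 - 22089) = -18 + 9*(-26110) = -18 - 234990 = -235008)
r(o) = -5*o/4
r(Q(-12)) + u = -5/4*(-12)³ - 235008 = -5/4*(-1728) - 235008 = 2160 - 235008 = -232848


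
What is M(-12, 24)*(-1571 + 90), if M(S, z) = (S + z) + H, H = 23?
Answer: -51835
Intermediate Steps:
M(S, z) = 23 + S + z (M(S, z) = (S + z) + 23 = 23 + S + z)
M(-12, 24)*(-1571 + 90) = (23 - 12 + 24)*(-1571 + 90) = 35*(-1481) = -51835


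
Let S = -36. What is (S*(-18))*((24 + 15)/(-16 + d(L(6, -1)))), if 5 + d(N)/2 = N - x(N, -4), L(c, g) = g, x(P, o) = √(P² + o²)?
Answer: -176904/179 + 12636*√17/179 ≈ -697.23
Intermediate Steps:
d(N) = -10 - 2*√(16 + N²) + 2*N (d(N) = -10 + 2*(N - √(N² + (-4)²)) = -10 + 2*(N - √(N² + 16)) = -10 + 2*(N - √(16 + N²)) = -10 + (-2*√(16 + N²) + 2*N) = -10 - 2*√(16 + N²) + 2*N)
(S*(-18))*((24 + 15)/(-16 + d(L(6, -1)))) = (-36*(-18))*((24 + 15)/(-16 + (-10 - 2*√(16 + (-1)²) + 2*(-1)))) = 648*(39/(-16 + (-10 - 2*√(16 + 1) - 2))) = 648*(39/(-16 + (-10 - 2*√17 - 2))) = 648*(39/(-16 + (-12 - 2*√17))) = 648*(39/(-28 - 2*√17)) = 25272/(-28 - 2*√17)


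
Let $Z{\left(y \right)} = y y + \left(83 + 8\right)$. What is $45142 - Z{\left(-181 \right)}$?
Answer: $12290$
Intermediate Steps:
$Z{\left(y \right)} = 91 + y^{2}$ ($Z{\left(y \right)} = y^{2} + 91 = 91 + y^{2}$)
$45142 - Z{\left(-181 \right)} = 45142 - \left(91 + \left(-181\right)^{2}\right) = 45142 - \left(91 + 32761\right) = 45142 - 32852 = 12290$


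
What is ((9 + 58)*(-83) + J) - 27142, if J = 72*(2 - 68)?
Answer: -37455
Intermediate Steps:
J = -4752 (J = 72*(-66) = -4752)
((9 + 58)*(-83) + J) - 27142 = ((9 + 58)*(-83) - 4752) - 27142 = (67*(-83) - 4752) - 27142 = (-5561 - 4752) - 27142 = -10313 - 27142 = -37455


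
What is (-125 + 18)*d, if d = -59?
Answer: 6313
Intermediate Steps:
(-125 + 18)*d = (-125 + 18)*(-59) = -107*(-59) = 6313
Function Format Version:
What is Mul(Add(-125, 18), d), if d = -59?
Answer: 6313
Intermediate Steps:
Mul(Add(-125, 18), d) = Mul(Add(-125, 18), -59) = Mul(-107, -59) = 6313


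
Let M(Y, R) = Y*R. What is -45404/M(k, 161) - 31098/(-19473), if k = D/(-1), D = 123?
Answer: 499995262/128541273 ≈ 3.8898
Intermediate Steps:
k = -123 (k = 123/(-1) = 123*(-1) = -123)
M(Y, R) = R*Y
-45404/M(k, 161) - 31098/(-19473) = -45404/(161*(-123)) - 31098/(-19473) = -45404/(-19803) - 31098*(-1/19473) = -45404*(-1/19803) + 10366/6491 = 45404/19803 + 10366/6491 = 499995262/128541273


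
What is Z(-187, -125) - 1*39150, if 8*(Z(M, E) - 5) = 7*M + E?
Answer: -157297/4 ≈ -39324.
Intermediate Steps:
Z(M, E) = 5 + E/8 + 7*M/8 (Z(M, E) = 5 + (7*M + E)/8 = 5 + (E + 7*M)/8 = 5 + (E/8 + 7*M/8) = 5 + E/8 + 7*M/8)
Z(-187, -125) - 1*39150 = (5 + (⅛)*(-125) + (7/8)*(-187)) - 1*39150 = (5 - 125/8 - 1309/8) - 39150 = -697/4 - 39150 = -157297/4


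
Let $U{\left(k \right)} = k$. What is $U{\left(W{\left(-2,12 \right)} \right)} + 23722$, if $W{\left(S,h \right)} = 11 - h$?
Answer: $23721$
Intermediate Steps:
$U{\left(W{\left(-2,12 \right)} \right)} + 23722 = \left(11 - 12\right) + 23722 = -1 + 23722 = 23721$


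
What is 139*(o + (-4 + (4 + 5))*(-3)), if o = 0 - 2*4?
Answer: -3197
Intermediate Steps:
o = -8 (o = 0 - 8 = -8)
139*(o + (-4 + (4 + 5))*(-3)) = 139*(-8 + (-4 + (4 + 5))*(-3)) = 139*(-8 + (-4 + 9)*(-3)) = 139*(-8 + 5*(-3)) = 139*(-8 - 15) = 139*(-23) = -3197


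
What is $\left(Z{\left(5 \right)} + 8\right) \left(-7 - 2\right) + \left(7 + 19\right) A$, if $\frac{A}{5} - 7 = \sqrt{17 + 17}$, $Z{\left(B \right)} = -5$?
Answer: $883 + 130 \sqrt{34} \approx 1641.0$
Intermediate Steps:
$A = 35 + 5 \sqrt{34}$ ($A = 35 + 5 \sqrt{17 + 17} = 35 + 5 \sqrt{34} \approx 64.155$)
$\left(Z{\left(5 \right)} + 8\right) \left(-7 - 2\right) + \left(7 + 19\right) A = \left(-5 + 8\right) \left(-7 - 2\right) + \left(7 + 19\right) \left(35 + 5 \sqrt{34}\right) = 3 \left(-9\right) + 26 \left(35 + 5 \sqrt{34}\right) = -27 + \left(910 + 130 \sqrt{34}\right) = 883 + 130 \sqrt{34}$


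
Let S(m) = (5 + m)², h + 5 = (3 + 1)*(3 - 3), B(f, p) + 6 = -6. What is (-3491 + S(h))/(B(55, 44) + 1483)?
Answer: -3491/1471 ≈ -2.3732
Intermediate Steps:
B(f, p) = -12 (B(f, p) = -6 - 6 = -12)
h = -5 (h = -5 + (3 + 1)*(3 - 3) = -5 + 4*0 = -5 + 0 = -5)
(-3491 + S(h))/(B(55, 44) + 1483) = (-3491 + (5 - 5)²)/(-12 + 1483) = (-3491 + 0²)/1471 = (-3491 + 0)*(1/1471) = -3491*1/1471 = -3491/1471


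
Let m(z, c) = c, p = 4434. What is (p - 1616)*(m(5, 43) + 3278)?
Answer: 9358578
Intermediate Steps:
(p - 1616)*(m(5, 43) + 3278) = (4434 - 1616)*(43 + 3278) = 2818*3321 = 9358578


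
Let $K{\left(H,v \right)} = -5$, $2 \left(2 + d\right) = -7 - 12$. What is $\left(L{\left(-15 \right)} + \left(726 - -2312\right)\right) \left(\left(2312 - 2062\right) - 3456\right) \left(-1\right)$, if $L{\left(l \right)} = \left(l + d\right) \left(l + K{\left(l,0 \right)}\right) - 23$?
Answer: $11365270$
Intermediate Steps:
$d = - \frac{23}{2}$ ($d = -2 + \frac{-7 - 12}{2} = -2 + \frac{1}{2} \left(-19\right) = -2 - \frac{19}{2} = - \frac{23}{2} \approx -11.5$)
$L{\left(l \right)} = -23 + \left(-5 + l\right) \left(- \frac{23}{2} + l\right)$ ($L{\left(l \right)} = \left(l - \frac{23}{2}\right) \left(l - 5\right) - 23 = \left(- \frac{23}{2} + l\right) \left(-5 + l\right) - 23 = \left(-5 + l\right) \left(- \frac{23}{2} + l\right) - 23 = -23 + \left(-5 + l\right) \left(- \frac{23}{2} + l\right)$)
$\left(L{\left(-15 \right)} + \left(726 - -2312\right)\right) \left(\left(2312 - 2062\right) - 3456\right) \left(-1\right) = \left(\left(\frac{69}{2} + \left(-15\right)^{2} - - \frac{495}{2}\right) + \left(726 - -2312\right)\right) \left(\left(2312 - 2062\right) - 3456\right) \left(-1\right) = \left(\left(\frac{69}{2} + 225 + \frac{495}{2}\right) + \left(726 + 2312\right)\right) \left(250 - 3456\right) \left(-1\right) = \left(507 + 3038\right) \left(-3206\right) \left(-1\right) = 3545 \left(-3206\right) \left(-1\right) = \left(-11365270\right) \left(-1\right) = 11365270$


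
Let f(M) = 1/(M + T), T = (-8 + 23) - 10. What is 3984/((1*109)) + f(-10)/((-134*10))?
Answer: 26692909/730300 ≈ 36.551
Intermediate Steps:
T = 5 (T = 15 - 10 = 5)
f(M) = 1/(5 + M) (f(M) = 1/(M + 5) = 1/(5 + M))
3984/((1*109)) + f(-10)/((-134*10)) = 3984/((1*109)) + 1/((5 - 10)*((-134*10))) = 3984/109 + 1/(-5*(-1340)) = 3984*(1/109) - ⅕*(-1/1340) = 3984/109 + 1/6700 = 26692909/730300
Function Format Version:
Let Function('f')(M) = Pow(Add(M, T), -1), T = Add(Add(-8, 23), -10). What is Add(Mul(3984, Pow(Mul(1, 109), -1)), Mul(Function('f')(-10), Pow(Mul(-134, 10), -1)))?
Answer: Rational(26692909, 730300) ≈ 36.551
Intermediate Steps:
T = 5 (T = Add(15, -10) = 5)
Function('f')(M) = Pow(Add(5, M), -1) (Function('f')(M) = Pow(Add(M, 5), -1) = Pow(Add(5, M), -1))
Add(Mul(3984, Pow(Mul(1, 109), -1)), Mul(Function('f')(-10), Pow(Mul(-134, 10), -1))) = Add(Mul(3984, Pow(Mul(1, 109), -1)), Mul(Pow(Add(5, -10), -1), Pow(Mul(-134, 10), -1))) = Add(Mul(3984, Pow(109, -1)), Mul(Pow(-5, -1), Pow(-1340, -1))) = Add(Mul(3984, Rational(1, 109)), Mul(Rational(-1, 5), Rational(-1, 1340))) = Add(Rational(3984, 109), Rational(1, 6700)) = Rational(26692909, 730300)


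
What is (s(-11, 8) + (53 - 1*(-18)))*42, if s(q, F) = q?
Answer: 2520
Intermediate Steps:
(s(-11, 8) + (53 - 1*(-18)))*42 = (-11 + (53 - 1*(-18)))*42 = (-11 + (53 + 18))*42 = (-11 + 71)*42 = 60*42 = 2520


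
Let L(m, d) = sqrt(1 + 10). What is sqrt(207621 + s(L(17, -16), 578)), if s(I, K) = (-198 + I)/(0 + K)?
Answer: sqrt(240009480 + 2*sqrt(11))/34 ≈ 455.65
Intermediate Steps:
L(m, d) = sqrt(11)
s(I, K) = (-198 + I)/K
sqrt(207621 + s(L(17, -16), 578)) = sqrt(207621 + (-198 + sqrt(11))/578) = sqrt(207621 + (-99/289 + sqrt(11)/578)) = sqrt(60002370/289 + sqrt(11)/578)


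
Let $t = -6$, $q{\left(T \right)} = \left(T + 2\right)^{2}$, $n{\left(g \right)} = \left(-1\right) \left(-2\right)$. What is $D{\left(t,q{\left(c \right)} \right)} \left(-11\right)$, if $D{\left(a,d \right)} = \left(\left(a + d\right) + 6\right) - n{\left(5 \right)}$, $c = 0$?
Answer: $-22$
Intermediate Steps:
$n{\left(g \right)} = 2$
$q{\left(T \right)} = \left(2 + T\right)^{2}$
$D{\left(a,d \right)} = 4 + a + d$ ($D{\left(a,d \right)} = \left(\left(a + d\right) + 6\right) - 2 = \left(6 + a + d\right) - 2 = 4 + a + d$)
$D{\left(t,q{\left(c \right)} \right)} \left(-11\right) = \left(4 - 6 + \left(2 + 0\right)^{2}\right) \left(-11\right) = \left(4 - 6 + 2^{2}\right) \left(-11\right) = \left(4 - 6 + 4\right) \left(-11\right) = 2 \left(-11\right) = -22$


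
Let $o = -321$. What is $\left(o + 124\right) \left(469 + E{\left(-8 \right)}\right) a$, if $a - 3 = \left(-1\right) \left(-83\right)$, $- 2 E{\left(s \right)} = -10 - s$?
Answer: $-7962740$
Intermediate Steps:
$E{\left(s \right)} = 5 + \frac{s}{2}$ ($E{\left(s \right)} = - \frac{-10 - s}{2} = 5 + \frac{s}{2}$)
$a = 86$ ($a = 3 - -83 = 3 + 83 = 86$)
$\left(o + 124\right) \left(469 + E{\left(-8 \right)}\right) a = \left(-321 + 124\right) \left(469 + \left(5 + \frac{1}{2} \left(-8\right)\right)\right) 86 = - 197 \left(469 + \left(5 - 4\right)\right) 86 = - 197 \left(469 + 1\right) 86 = \left(-197\right) 470 \cdot 86 = \left(-92590\right) 86 = -7962740$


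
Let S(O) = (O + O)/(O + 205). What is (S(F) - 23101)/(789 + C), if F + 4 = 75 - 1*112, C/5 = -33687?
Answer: 15401/111764 ≈ 0.13780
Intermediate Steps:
C = -168435 (C = 5*(-33687) = -168435)
F = -41 (F = -4 + (75 - 1*112) = -4 + (75 - 112) = -4 - 37 = -41)
S(O) = 2*O/(205 + O) (S(O) = (2*O)/(205 + O) = 2*O/(205 + O))
(S(F) - 23101)/(789 + C) = (2*(-41)/(205 - 41) - 23101)/(789 - 168435) = (2*(-41)/164 - 23101)/(-167646) = (2*(-41)*(1/164) - 23101)*(-1/167646) = (-½ - 23101)*(-1/167646) = -46203/2*(-1/167646) = 15401/111764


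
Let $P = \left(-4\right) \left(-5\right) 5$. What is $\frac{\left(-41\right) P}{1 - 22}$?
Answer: $\frac{4100}{21} \approx 195.24$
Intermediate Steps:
$P = 100$ ($P = 20 \cdot 5 = 100$)
$\frac{\left(-41\right) P}{1 - 22} = \frac{\left(-41\right) 100}{1 - 22} = - \frac{4100}{-21} = \left(-4100\right) \left(- \frac{1}{21}\right) = \frac{4100}{21}$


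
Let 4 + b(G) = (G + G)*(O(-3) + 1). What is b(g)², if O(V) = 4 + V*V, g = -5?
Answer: 20736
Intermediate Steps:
O(V) = 4 + V²
b(G) = -4 + 28*G (b(G) = -4 + (G + G)*((4 + (-3)²) + 1) = -4 + (2*G)*((4 + 9) + 1) = -4 + (2*G)*(13 + 1) = -4 + (2*G)*14 = -4 + 28*G)
b(g)² = (-4 + 28*(-5))² = (-4 - 140)² = (-144)² = 20736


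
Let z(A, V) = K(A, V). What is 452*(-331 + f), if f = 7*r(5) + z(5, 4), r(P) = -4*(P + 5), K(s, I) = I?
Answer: -274364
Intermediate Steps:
z(A, V) = V
r(P) = -20 - 4*P (r(P) = -4*(5 + P) = -20 - 4*P)
f = -276 (f = 7*(-20 - 4*5) + 4 = 7*(-20 - 20) + 4 = 7*(-40) + 4 = -280 + 4 = -276)
452*(-331 + f) = 452*(-331 - 276) = 452*(-607) = -274364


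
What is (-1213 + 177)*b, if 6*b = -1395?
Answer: 240870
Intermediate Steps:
b = -465/2 (b = (1/6)*(-1395) = -465/2 ≈ -232.50)
(-1213 + 177)*b = (-1213 + 177)*(-465/2) = -1036*(-465/2) = 240870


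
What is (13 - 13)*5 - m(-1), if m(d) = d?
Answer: 1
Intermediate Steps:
(13 - 13)*5 - m(-1) = (13 - 13)*5 - 1*(-1) = 0*5 + 1 = 0 + 1 = 1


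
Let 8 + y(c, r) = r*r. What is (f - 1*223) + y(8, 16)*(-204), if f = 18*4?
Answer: -50743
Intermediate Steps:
y(c, r) = -8 + r² (y(c, r) = -8 + r*r = -8 + r²)
f = 72
(f - 1*223) + y(8, 16)*(-204) = (72 - 1*223) + (-8 + 16²)*(-204) = (72 - 223) + (-8 + 256)*(-204) = -151 + 248*(-204) = -151 - 50592 = -50743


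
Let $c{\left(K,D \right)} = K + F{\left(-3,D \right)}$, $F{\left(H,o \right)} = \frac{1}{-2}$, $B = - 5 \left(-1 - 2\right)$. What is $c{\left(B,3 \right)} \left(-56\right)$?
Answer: $-812$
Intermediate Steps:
$B = 15$ ($B = \left(-5\right) \left(-3\right) = 15$)
$F{\left(H,o \right)} = - \frac{1}{2}$
$c{\left(K,D \right)} = - \frac{1}{2} + K$ ($c{\left(K,D \right)} = K - \frac{1}{2} = - \frac{1}{2} + K$)
$c{\left(B,3 \right)} \left(-56\right) = \left(- \frac{1}{2} + 15\right) \left(-56\right) = \frac{29}{2} \left(-56\right) = -812$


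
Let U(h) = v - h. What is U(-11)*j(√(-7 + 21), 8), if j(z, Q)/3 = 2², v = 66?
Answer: 924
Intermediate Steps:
j(z, Q) = 12 (j(z, Q) = 3*2² = 3*4 = 12)
U(h) = 66 - h
U(-11)*j(√(-7 + 21), 8) = (66 - 1*(-11))*12 = (66 + 11)*12 = 77*12 = 924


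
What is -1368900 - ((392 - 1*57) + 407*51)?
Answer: -1389992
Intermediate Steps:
-1368900 - ((392 - 1*57) + 407*51) = -1368900 - ((392 - 57) + 20757) = -1368900 - (335 + 20757) = -1368900 - 1*21092 = -1368900 - 21092 = -1389992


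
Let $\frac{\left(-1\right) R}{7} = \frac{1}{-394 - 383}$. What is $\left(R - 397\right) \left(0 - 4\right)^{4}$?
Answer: $- \frac{11280896}{111} \approx -1.0163 \cdot 10^{5}$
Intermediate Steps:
$R = \frac{1}{111}$ ($R = - \frac{7}{-394 - 383} = - \frac{7}{-777} = \left(-7\right) \left(- \frac{1}{777}\right) = \frac{1}{111} \approx 0.009009$)
$\left(R - 397\right) \left(0 - 4\right)^{4} = \left(\frac{1}{111} - 397\right) \left(0 - 4\right)^{4} = - \frac{44066 \left(-4\right)^{4}}{111} = \left(- \frac{44066}{111}\right) 256 = - \frac{11280896}{111}$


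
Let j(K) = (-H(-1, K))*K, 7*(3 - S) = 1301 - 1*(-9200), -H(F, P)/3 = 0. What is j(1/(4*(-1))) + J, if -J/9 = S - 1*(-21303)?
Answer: -1247769/7 ≈ -1.7825e+5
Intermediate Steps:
H(F, P) = 0 (H(F, P) = -3*0 = 0)
S = -10480/7 (S = 3 - (1301 - 1*(-9200))/7 = 3 - (1301 + 9200)/7 = 3 - 1/7*10501 = 3 - 10501/7 = -10480/7 ≈ -1497.1)
j(K) = 0 (j(K) = (-1*0)*K = 0*K = 0)
J = -1247769/7 (J = -9*(-10480/7 - 1*(-21303)) = -9*(-10480/7 + 21303) = -9*138641/7 = -1247769/7 ≈ -1.7825e+5)
j(1/(4*(-1))) + J = 0 - 1247769/7 = -1247769/7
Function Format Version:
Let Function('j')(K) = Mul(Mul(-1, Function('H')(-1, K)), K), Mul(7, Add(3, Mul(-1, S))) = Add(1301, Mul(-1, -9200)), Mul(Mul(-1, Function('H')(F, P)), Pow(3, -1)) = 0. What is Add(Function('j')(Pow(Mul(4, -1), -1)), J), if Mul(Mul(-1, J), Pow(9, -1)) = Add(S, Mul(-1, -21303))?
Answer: Rational(-1247769, 7) ≈ -1.7825e+5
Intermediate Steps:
Function('H')(F, P) = 0 (Function('H')(F, P) = Mul(-3, 0) = 0)
S = Rational(-10480, 7) (S = Add(3, Mul(Rational(-1, 7), Add(1301, Mul(-1, -9200)))) = Add(3, Mul(Rational(-1, 7), Add(1301, 9200))) = Add(3, Mul(Rational(-1, 7), 10501)) = Add(3, Rational(-10501, 7)) = Rational(-10480, 7) ≈ -1497.1)
Function('j')(K) = 0 (Function('j')(K) = Mul(Mul(-1, 0), K) = Mul(0, K) = 0)
J = Rational(-1247769, 7) (J = Mul(-9, Add(Rational(-10480, 7), Mul(-1, -21303))) = Mul(-9, Add(Rational(-10480, 7), 21303)) = Mul(-9, Rational(138641, 7)) = Rational(-1247769, 7) ≈ -1.7825e+5)
Add(Function('j')(Pow(Mul(4, -1), -1)), J) = Add(0, Rational(-1247769, 7)) = Rational(-1247769, 7)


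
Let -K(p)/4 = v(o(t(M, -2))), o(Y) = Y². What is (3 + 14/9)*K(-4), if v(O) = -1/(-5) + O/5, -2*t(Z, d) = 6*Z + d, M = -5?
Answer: -42148/45 ≈ -936.62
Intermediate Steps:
t(Z, d) = -3*Z - d/2 (t(Z, d) = -(6*Z + d)/2 = -(d + 6*Z)/2 = -3*Z - d/2)
v(O) = ⅕ + O/5 (v(O) = -1*(-⅕) + O*(⅕) = ⅕ + O/5)
K(p) = -1028/5 (K(p) = -4*(⅕ + (-3*(-5) - ½*(-2))²/5) = -4*(⅕ + (15 + 1)²/5) = -4*(⅕ + (⅕)*16²) = -4*(⅕ + (⅕)*256) = -4*(⅕ + 256/5) = -4*257/5 = -1028/5)
(3 + 14/9)*K(-4) = (3 + 14/9)*(-1028/5) = (41/9)*(-1028/5) = -42148/45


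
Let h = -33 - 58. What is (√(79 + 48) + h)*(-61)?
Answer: 5551 - 61*√127 ≈ 4863.6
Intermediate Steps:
h = -91
(√(79 + 48) + h)*(-61) = (√(79 + 48) - 91)*(-61) = (√127 - 91)*(-61) = (-91 + √127)*(-61) = 5551 - 61*√127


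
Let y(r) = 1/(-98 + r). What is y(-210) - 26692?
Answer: -8221137/308 ≈ -26692.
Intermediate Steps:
y(-210) - 26692 = 1/(-98 - 210) - 26692 = 1/(-308) - 26692 = -1/308 - 26692 = -8221137/308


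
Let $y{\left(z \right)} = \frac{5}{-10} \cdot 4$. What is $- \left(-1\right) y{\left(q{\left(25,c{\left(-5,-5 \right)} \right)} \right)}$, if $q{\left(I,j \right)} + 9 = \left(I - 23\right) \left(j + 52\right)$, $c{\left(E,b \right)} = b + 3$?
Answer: $-2$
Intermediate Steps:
$c{\left(E,b \right)} = 3 + b$
$q{\left(I,j \right)} = -9 + \left(-23 + I\right) \left(52 + j\right)$ ($q{\left(I,j \right)} = -9 + \left(I - 23\right) \left(j + 52\right) = -9 + \left(-23 + I\right) \left(52 + j\right)$)
$y{\left(z \right)} = -2$ ($y{\left(z \right)} = 5 \left(- \frac{1}{10}\right) 4 = \left(- \frac{1}{2}\right) 4 = -2$)
$- \left(-1\right) y{\left(q{\left(25,c{\left(-5,-5 \right)} \right)} \right)} = - \left(-1\right) \left(-2\right) = \left(-1\right) 2 = -2$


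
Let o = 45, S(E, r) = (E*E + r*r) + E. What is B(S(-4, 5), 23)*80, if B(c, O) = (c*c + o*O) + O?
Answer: 194160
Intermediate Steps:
S(E, r) = E + E² + r² (S(E, r) = (E² + r²) + E = E + E² + r²)
B(c, O) = c² + 46*O (B(c, O) = (c*c + 45*O) + O = (c² + 45*O) + O = c² + 46*O)
B(S(-4, 5), 23)*80 = ((-4 + (-4)² + 5²)² + 46*23)*80 = ((-4 + 16 + 25)² + 1058)*80 = (37² + 1058)*80 = (1369 + 1058)*80 = 2427*80 = 194160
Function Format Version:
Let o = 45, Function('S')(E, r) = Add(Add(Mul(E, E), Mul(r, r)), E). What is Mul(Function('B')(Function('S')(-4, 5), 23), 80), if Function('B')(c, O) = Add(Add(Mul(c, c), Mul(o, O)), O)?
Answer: 194160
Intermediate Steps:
Function('S')(E, r) = Add(E, Pow(E, 2), Pow(r, 2)) (Function('S')(E, r) = Add(Add(Pow(E, 2), Pow(r, 2)), E) = Add(E, Pow(E, 2), Pow(r, 2)))
Function('B')(c, O) = Add(Pow(c, 2), Mul(46, O)) (Function('B')(c, O) = Add(Add(Mul(c, c), Mul(45, O)), O) = Add(Add(Pow(c, 2), Mul(45, O)), O) = Add(Pow(c, 2), Mul(46, O)))
Mul(Function('B')(Function('S')(-4, 5), 23), 80) = Mul(Add(Pow(Add(-4, Pow(-4, 2), Pow(5, 2)), 2), Mul(46, 23)), 80) = Mul(Add(Pow(Add(-4, 16, 25), 2), 1058), 80) = Mul(Add(Pow(37, 2), 1058), 80) = Mul(Add(1369, 1058), 80) = Mul(2427, 80) = 194160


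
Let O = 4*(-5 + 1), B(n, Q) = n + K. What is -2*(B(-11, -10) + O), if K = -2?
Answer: 58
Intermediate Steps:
B(n, Q) = -2 + n (B(n, Q) = n - 2 = -2 + n)
O = -16 (O = 4*(-4) = -16)
-2*(B(-11, -10) + O) = -2*((-2 - 11) - 16) = -2*(-13 - 16) = -2*(-29) = 58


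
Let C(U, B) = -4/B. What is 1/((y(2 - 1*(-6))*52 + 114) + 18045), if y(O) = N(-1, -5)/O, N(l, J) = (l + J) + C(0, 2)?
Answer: 1/18107 ≈ 5.5227e-5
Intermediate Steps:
N(l, J) = -2 + J + l (N(l, J) = (l + J) - 4/2 = (J + l) - 4*½ = (J + l) - 2 = -2 + J + l)
y(O) = -8/O (y(O) = (-2 - 5 - 1)/O = -8/O)
1/((y(2 - 1*(-6))*52 + 114) + 18045) = 1/((-8/(2 - 1*(-6))*52 + 114) + 18045) = 1/((-8/(2 + 6)*52 + 114) + 18045) = 1/((-8/8*52 + 114) + 18045) = 1/((-8*⅛*52 + 114) + 18045) = 1/((-1*52 + 114) + 18045) = 1/((-52 + 114) + 18045) = 1/(62 + 18045) = 1/18107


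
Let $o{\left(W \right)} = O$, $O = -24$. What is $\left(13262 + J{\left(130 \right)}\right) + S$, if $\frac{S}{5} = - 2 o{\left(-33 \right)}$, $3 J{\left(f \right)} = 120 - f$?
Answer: $\frac{40496}{3} \approx 13499.0$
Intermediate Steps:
$J{\left(f \right)} = 40 - \frac{f}{3}$ ($J{\left(f \right)} = \frac{120 - f}{3} = 40 - \frac{f}{3}$)
$o{\left(W \right)} = -24$
$S = 240$ ($S = 5 \left(\left(-2\right) \left(-24\right)\right) = 5 \cdot 48 = 240$)
$\left(13262 + J{\left(130 \right)}\right) + S = \left(13262 + \left(40 - \frac{130}{3}\right)\right) + 240 = \left(13262 - \frac{10}{3}\right) + 240 = \frac{39776}{3} + 240 = \frac{40496}{3}$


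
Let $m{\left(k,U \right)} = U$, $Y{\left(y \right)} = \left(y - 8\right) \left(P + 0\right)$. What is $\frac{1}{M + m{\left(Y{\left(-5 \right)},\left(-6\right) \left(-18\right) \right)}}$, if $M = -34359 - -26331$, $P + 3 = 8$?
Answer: $- \frac{1}{7920} \approx -0.00012626$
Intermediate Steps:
$P = 5$ ($P = -3 + 8 = 5$)
$Y{\left(y \right)} = -40 + 5 y$ ($Y{\left(y \right)} = \left(y - 8\right) \left(5 + 0\right) = \left(-8 + y\right) 5 = -40 + 5 y$)
$M = -8028$ ($M = -34359 + 26331 = -8028$)
$\frac{1}{M + m{\left(Y{\left(-5 \right)},\left(-6\right) \left(-18\right) \right)}} = \frac{1}{-8028 - -108} = \frac{1}{-8028 + 108} = \frac{1}{-7920} = - \frac{1}{7920}$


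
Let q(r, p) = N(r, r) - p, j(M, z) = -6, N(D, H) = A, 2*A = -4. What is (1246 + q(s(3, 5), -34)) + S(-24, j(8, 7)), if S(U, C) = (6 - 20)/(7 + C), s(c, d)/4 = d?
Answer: 1264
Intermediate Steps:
A = -2 (A = (1/2)*(-4) = -2)
N(D, H) = -2
s(c, d) = 4*d
S(U, C) = -14/(7 + C)
q(r, p) = -2 - p
(1246 + q(s(3, 5), -34)) + S(-24, j(8, 7)) = (1246 + (-2 - 1*(-34))) - 14/(7 - 6) = (1246 + (-2 + 34)) - 14/1 = (1246 + 32) - 14*1 = 1278 - 14 = 1264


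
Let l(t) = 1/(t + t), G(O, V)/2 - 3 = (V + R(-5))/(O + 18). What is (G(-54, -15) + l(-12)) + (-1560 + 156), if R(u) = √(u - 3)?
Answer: -33533/24 - I*√2/9 ≈ -1397.2 - 0.15713*I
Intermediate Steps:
R(u) = √(-3 + u)
G(O, V) = 6 + 2*(V + 2*I*√2)/(18 + O) (G(O, V) = 6 + 2*((V + √(-3 - 5))/(O + 18)) = 6 + 2*((V + √(-8))/(18 + O)) = 6 + 2*((V + 2*I*√2)/(18 + O)) = 6 + 2*(V + 2*I*√2)/(18 + O))
l(t) = 1/(2*t)
(G(-54, -15) + l(-12)) + (-1560 + 156) = (2*(54 - 15 + 3*(-54) + 2*I*√2)/(18 - 54) + (½)/(-12)) + (-1560 + 156) = (2*(54 - 15 - 162 + 2*I*√2)/(-36) + (½)*(-1/12)) - 1404 = (2*(-1/36)*(-123 + 2*I*√2) - 1/24) - 1404 = ((41/6 - I*√2/9) - 1/24) - 1404 = (163/24 - I*√2/9) - 1404 = -33533/24 - I*√2/9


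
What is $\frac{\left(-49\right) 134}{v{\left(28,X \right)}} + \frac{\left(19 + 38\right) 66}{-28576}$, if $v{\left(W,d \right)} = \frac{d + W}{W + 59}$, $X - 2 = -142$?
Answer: $\frac{3835383}{752} \approx 5100.2$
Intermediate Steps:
$X = -140$ ($X = 2 - 142 = -140$)
$v{\left(W,d \right)} = \frac{W + d}{59 + W}$
$\frac{\left(-49\right) 134}{v{\left(28,X \right)}} + \frac{\left(19 + 38\right) 66}{-28576} = \frac{\left(-49\right) 134}{\frac{1}{59 + 28} \left(28 - 140\right)} + \frac{\left(19 + 38\right) 66}{-28576} = - \frac{6566}{\frac{1}{87} \left(-112\right)} + 57 \cdot 66 \left(- \frac{1}{28576}\right) = - \frac{6566}{\frac{1}{87} \left(-112\right)} + 3762 \left(- \frac{1}{28576}\right) = - \frac{6566}{- \frac{112}{87}} - \frac{99}{752} = \left(-6566\right) \left(- \frac{87}{112}\right) - \frac{99}{752} = \frac{40803}{8} - \frac{99}{752} = \frac{3835383}{752}$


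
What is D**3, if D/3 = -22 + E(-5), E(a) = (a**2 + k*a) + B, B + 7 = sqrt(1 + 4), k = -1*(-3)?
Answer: -192888 + 29376*sqrt(5) ≈ -1.2720e+5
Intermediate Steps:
k = 3
B = -7 + sqrt(5) (B = -7 + sqrt(1 + 4) = -7 + sqrt(5) ≈ -4.7639)
E(a) = -7 + sqrt(5) + a**2 + 3*a (E(a) = (a**2 + 3*a) + (-7 + sqrt(5)) = -7 + sqrt(5) + a**2 + 3*a)
D = -57 + 3*sqrt(5) (D = 3*(-22 + (-7 + sqrt(5) + (-5)**2 + 3*(-5))) = 3*(-22 + (-7 + sqrt(5) + 25 - 15)) = 3*(-22 + (3 + sqrt(5))) = 3*(-19 + sqrt(5)) = -57 + 3*sqrt(5) ≈ -50.292)
D**3 = (-57 + 3*sqrt(5))**3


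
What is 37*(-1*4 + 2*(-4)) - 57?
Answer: -501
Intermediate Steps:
37*(-1*4 + 2*(-4)) - 57 = 37*(-4 - 8) - 57 = 37*(-12) - 57 = -444 - 57 = -501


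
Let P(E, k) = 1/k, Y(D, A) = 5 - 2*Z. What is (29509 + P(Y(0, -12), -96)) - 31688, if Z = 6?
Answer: -209185/96 ≈ -2179.0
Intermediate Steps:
Y(D, A) = -7 (Y(D, A) = 5 - 2*6 = 5 - 12 = -7)
(29509 + P(Y(0, -12), -96)) - 31688 = (29509 + 1/(-96)) - 31688 = (29509 - 1/96) - 31688 = 2832863/96 - 31688 = -209185/96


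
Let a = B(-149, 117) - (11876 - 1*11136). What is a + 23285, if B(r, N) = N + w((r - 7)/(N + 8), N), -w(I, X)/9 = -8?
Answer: 22734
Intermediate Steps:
w(I, X) = 72 (w(I, X) = -9*(-8) = 72)
B(r, N) = 72 + N (B(r, N) = N + 72 = 72 + N)
a = -551 (a = (72 + 117) - (11876 - 1*11136) = 189 - (11876 - 11136) = 189 - 1*740 = 189 - 740 = -551)
a + 23285 = -551 + 23285 = 22734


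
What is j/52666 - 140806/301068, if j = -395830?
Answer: -31646858809/3964011822 ≈ -7.9835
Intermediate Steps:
j/52666 - 140806/301068 = -395830/52666 - 140806/301068 = -395830*1/52666 - 140806*1/301068 = -197915/26333 - 70403/150534 = -31646858809/3964011822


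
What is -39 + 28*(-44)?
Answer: -1271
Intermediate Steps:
-39 + 28*(-44) = -39 - 1232 = -1271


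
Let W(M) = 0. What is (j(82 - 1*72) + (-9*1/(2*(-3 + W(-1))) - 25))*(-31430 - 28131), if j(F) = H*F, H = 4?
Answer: -1965513/2 ≈ -9.8276e+5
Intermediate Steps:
j(F) = 4*F
(j(82 - 1*72) + (-9*1/(2*(-3 + W(-1))) - 25))*(-31430 - 28131) = (4*(82 - 1*72) + (-9*1/(2*(-3 + 0)) - 25))*(-31430 - 28131) = (4*(82 - 72) + (-9/(2*(-3)) - 25))*(-59561) = (4*10 + (-9/(-6) - 25))*(-59561) = (40 + (-9*(-1/6) - 25))*(-59561) = (40 + (3/2 - 25))*(-59561) = (40 - 47/2)*(-59561) = (33/2)*(-59561) = -1965513/2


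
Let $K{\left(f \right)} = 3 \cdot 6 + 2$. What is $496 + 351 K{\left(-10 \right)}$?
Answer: $7516$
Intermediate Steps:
$K{\left(f \right)} = 20$ ($K{\left(f \right)} = 18 + 2 = 20$)
$496 + 351 K{\left(-10 \right)} = 496 + 351 \cdot 20 = 496 + 7020 = 7516$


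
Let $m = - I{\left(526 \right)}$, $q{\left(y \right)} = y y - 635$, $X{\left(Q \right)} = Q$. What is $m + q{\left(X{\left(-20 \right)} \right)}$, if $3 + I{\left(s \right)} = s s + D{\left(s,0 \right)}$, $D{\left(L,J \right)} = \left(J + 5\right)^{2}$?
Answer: $-276933$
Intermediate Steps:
$D{\left(L,J \right)} = \left(5 + J\right)^{2}$
$q{\left(y \right)} = -635 + y^{2}$ ($q{\left(y \right)} = y^{2} - 635 = -635 + y^{2}$)
$I{\left(s \right)} = 22 + s^{2}$ ($I{\left(s \right)} = -3 + \left(s s + \left(5 + 0\right)^{2}\right) = -3 + \left(s^{2} + 5^{2}\right) = -3 + \left(s^{2} + 25\right) = -3 + \left(25 + s^{2}\right) = 22 + s^{2}$)
$m = -276698$ ($m = - (22 + 526^{2}) = - (22 + 276676) = \left(-1\right) 276698 = -276698$)
$m + q{\left(X{\left(-20 \right)} \right)} = -276698 - \left(635 - \left(-20\right)^{2}\right) = -276698 + \left(-635 + 400\right) = -276698 - 235 = -276933$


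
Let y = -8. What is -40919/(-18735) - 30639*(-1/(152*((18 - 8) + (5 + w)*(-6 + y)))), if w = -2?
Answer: -374991649/91127040 ≈ -4.1150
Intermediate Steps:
-40919/(-18735) - 30639*(-1/(152*((18 - 8) + (5 + w)*(-6 + y)))) = -40919/(-18735) - 30639*(-1/(152*((18 - 8) + (5 - 2)*(-6 - 8)))) = -40919*(-1/18735) - 30639*(-1/(152*(10 + 3*(-14)))) = 40919/18735 - 30639*(-1/(152*(10 - 42))) = 40919/18735 - 30639/((-32*(-152))) = 40919/18735 - 30639/4864 = -374991649/91127040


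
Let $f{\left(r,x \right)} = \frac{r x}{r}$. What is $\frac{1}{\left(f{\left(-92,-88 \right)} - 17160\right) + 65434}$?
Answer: $\frac{1}{48186} \approx 2.0753 \cdot 10^{-5}$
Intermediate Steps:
$f{\left(r,x \right)} = x$
$\frac{1}{\left(f{\left(-92,-88 \right)} - 17160\right) + 65434} = \frac{1}{\left(-88 - 17160\right) + 65434} = \frac{1}{-17248 + 65434} = \frac{1}{48186}$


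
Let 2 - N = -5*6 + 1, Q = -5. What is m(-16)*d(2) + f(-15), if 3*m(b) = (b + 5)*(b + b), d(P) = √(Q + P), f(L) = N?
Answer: 31 + 352*I*√3/3 ≈ 31.0 + 203.23*I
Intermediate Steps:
N = 31 (N = 2 - (-5*6 + 1) = 2 - (-30 + 1) = 2 - 1*(-29) = 2 + 29 = 31)
f(L) = 31
d(P) = √(-5 + P)
m(b) = 2*b*(5 + b)/3 (m(b) = ((b + 5)*(b + b))/3 = ((5 + b)*(2*b))/3 = (2*b*(5 + b))/3 = 2*b*(5 + b)/3)
m(-16)*d(2) + f(-15) = ((⅔)*(-16)*(5 - 16))*√(-5 + 2) + 31 = ((⅔)*(-16)*(-11))*√(-3) + 31 = 352*(I*√3)/3 + 31 = 352*I*√3/3 + 31 = 31 + 352*I*√3/3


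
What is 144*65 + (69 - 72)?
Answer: 9357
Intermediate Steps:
144*65 + (69 - 72) = 9360 - 3 = 9357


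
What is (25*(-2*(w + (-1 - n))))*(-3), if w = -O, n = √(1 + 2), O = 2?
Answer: -450 - 150*√3 ≈ -709.81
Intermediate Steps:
n = √3 ≈ 1.7320
w = -2 (w = -1*2 = -2)
(25*(-2*(w + (-1 - n))))*(-3) = (25*(-2*(-2 + (-1 - √3))))*(-3) = (25*(-2*(-3 - √3)))*(-3) = (25*(6 + 2*√3))*(-3) = (150 + 50*√3)*(-3) = -450 - 150*√3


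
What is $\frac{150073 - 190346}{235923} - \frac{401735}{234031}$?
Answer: $- \frac{104203656868}{55213295613} \approx -1.8873$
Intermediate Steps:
$\frac{150073 - 190346}{235923} - \frac{401735}{234031} = \left(-40273\right) \frac{1}{235923} - \frac{401735}{234031} = - \frac{40273}{235923} - \frac{401735}{234031} = - \frac{104203656868}{55213295613}$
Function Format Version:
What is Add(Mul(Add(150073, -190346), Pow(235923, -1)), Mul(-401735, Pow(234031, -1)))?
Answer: Rational(-104203656868, 55213295613) ≈ -1.8873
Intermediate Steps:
Add(Mul(Add(150073, -190346), Pow(235923, -1)), Mul(-401735, Pow(234031, -1))) = Add(Mul(-40273, Rational(1, 235923)), Mul(-401735, Rational(1, 234031))) = Add(Rational(-40273, 235923), Rational(-401735, 234031)) = Rational(-104203656868, 55213295613)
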